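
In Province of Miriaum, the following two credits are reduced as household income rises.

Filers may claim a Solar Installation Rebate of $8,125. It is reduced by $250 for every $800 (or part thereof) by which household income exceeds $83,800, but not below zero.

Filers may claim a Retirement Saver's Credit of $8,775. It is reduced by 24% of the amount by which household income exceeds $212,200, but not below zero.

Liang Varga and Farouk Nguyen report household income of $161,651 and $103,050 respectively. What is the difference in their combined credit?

$1,875

Liang ($161,651): Solar Installation Rebate: income exceeds $83,800 by $77,851 → 98 increments × $250 = $24,500 ≥ base, so the credit is $0. Retirement Saver's Credit: $161,651 is at or below the $212,200 threshold, so the full $8,775 applies. total $0 + $8,775 = $8,775
Farouk ($103,050): Solar Installation Rebate: income exceeds $83,800 by $19,250, which is 25 full-or-partial $800 increments; reduction = 25 × $250 = $6,250, leaving $1,875. Retirement Saver's Credit: $103,050 is at or below the $212,200 threshold, so the full $8,775 applies. total $1,875 + $8,775 = $10,650
Difference: |$8,775 − $10,650| = $1,875.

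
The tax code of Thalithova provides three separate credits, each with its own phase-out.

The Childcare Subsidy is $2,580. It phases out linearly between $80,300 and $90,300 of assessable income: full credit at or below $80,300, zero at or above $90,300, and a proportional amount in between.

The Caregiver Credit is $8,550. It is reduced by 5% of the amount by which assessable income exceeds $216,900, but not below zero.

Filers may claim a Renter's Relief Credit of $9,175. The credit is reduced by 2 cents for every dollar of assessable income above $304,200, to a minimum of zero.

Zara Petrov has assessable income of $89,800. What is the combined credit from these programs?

Childcare Subsidy: $89,800 is $9,500 into a $10,000 phase-out range, leaving 500/10,000 of the credit: $2,580 × 500/10,000 = $129.
Caregiver Credit: $89,800 is at or below the $216,900 threshold, so the full $8,550 applies.
Renter's Relief Credit: $89,800 is at or below the $304,200 threshold, so the full $9,175 applies.
Total: $129 + $8,550 + $9,175 = $17,854.

$17,854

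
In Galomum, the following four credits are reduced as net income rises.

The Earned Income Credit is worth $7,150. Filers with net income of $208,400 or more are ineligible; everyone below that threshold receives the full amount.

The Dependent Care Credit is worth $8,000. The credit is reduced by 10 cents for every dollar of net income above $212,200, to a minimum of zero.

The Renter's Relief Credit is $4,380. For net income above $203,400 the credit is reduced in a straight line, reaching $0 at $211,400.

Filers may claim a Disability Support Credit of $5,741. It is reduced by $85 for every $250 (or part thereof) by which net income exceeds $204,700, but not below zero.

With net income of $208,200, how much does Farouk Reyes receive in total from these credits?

$21,453

Earned Income Credit: $208,200 is below the $208,400 cutoff, so the full $7,150 applies.
Dependent Care Credit: $208,200 is at or below the $212,200 threshold, so the full $8,000 applies.
Renter's Relief Credit: $208,200 is $4,800 into a $8,000 phase-out range, leaving 3,200/8,000 of the credit: $4,380 × 3,200/8,000 = $1,752.
Disability Support Credit: income exceeds $204,700 by $3,500, which is 14 full-or-partial $250 increments; reduction = 14 × $85 = $1,190, leaving $4,551.
Total: $7,150 + $8,000 + $1,752 + $4,551 = $21,453.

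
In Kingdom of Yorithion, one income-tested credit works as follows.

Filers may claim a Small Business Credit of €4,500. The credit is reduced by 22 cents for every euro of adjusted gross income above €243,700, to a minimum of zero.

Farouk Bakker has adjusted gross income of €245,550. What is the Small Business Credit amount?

€4,093

Small Business Credit: 22% of the €1,850 excess over €243,700 is €407; credit = €4,500 − €407 = €4,093.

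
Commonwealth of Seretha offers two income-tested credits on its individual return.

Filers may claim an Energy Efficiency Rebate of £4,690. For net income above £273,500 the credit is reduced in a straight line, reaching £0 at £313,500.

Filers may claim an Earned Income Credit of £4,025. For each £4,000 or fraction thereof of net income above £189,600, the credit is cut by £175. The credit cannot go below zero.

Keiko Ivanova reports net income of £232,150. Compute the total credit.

£6,790

Energy Efficiency Rebate: £232,150 is at or below the £273,500 threshold, so the full £4,690 applies.
Earned Income Credit: income exceeds £189,600 by £42,550, which is 11 full-or-partial £4,000 increments; reduction = 11 × £175 = £1,925, leaving £2,100.
Total: £4,690 + £2,100 = £6,790.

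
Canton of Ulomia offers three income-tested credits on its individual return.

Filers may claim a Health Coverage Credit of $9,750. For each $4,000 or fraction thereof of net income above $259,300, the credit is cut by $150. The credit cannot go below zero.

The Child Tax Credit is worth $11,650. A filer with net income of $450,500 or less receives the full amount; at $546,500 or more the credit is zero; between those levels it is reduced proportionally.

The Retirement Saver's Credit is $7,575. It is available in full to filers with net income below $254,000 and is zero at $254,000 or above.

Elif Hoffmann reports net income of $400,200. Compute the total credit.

Health Coverage Credit: income exceeds $259,300 by $140,900, which is 36 full-or-partial $4,000 increments; reduction = 36 × $150 = $5,400, leaving $4,350.
Child Tax Credit: $400,200 is at or below the $450,500 threshold, so the full $11,650 applies.
Retirement Saver's Credit: $400,200 meets or exceeds the $254,000 cutoff, so the credit is $0.
Total: $4,350 + $11,650 + $0 = $16,000.

$16,000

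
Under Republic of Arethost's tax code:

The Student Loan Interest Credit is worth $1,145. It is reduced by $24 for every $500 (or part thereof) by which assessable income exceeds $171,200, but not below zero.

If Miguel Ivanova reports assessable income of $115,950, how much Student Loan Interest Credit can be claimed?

Student Loan Interest Credit: $115,950 is at or below the $171,200 threshold, so the full $1,145 applies.

$1,145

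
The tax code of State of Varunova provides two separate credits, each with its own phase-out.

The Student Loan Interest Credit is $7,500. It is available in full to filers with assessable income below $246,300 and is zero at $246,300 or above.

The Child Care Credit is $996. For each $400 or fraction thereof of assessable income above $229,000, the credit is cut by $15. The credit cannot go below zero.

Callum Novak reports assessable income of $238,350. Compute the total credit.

Student Loan Interest Credit: $238,350 is below the $246,300 cutoff, so the full $7,500 applies.
Child Care Credit: income exceeds $229,000 by $9,350, which is 24 full-or-partial $400 increments; reduction = 24 × $15 = $360, leaving $636.
Total: $7,500 + $636 = $8,136.

$8,136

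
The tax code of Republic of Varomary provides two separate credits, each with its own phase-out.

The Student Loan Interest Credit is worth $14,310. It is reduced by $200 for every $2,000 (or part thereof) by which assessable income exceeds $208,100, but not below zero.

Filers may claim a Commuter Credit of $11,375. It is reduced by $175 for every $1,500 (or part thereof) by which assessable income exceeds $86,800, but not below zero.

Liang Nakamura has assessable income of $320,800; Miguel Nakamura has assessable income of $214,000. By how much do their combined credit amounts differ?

$10,800

Liang ($320,800): Student Loan Interest Credit: income exceeds $208,100 by $112,700, which is 57 full-or-partial $2,000 increments; reduction = 57 × $200 = $11,400, leaving $2,910. Commuter Credit: income exceeds $86,800 by $234,000 → 156 increments × $175 = $27,300 ≥ base, so the credit is $0. total $2,910 + $0 = $2,910
Miguel ($214,000): Student Loan Interest Credit: income exceeds $208,100 by $5,900, which is 3 full-or-partial $2,000 increments; reduction = 3 × $200 = $600, leaving $13,710. Commuter Credit: income exceeds $86,800 by $127,200 → 85 increments × $175 = $14,875 ≥ base, so the credit is $0. total $13,710 + $0 = $13,710
Difference: |$2,910 − $13,710| = $10,800.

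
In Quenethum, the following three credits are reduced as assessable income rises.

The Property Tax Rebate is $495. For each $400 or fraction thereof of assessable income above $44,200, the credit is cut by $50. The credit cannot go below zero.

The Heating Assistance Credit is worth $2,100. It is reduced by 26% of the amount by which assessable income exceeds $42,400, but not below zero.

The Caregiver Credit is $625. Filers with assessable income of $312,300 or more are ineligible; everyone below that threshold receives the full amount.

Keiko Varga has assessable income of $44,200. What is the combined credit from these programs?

$2,752

Property Tax Rebate: $44,200 is at or below the $44,200 threshold, so the full $495 applies.
Heating Assistance Credit: 26% of the $1,800 excess over $42,400 is $468; credit = $2,100 − $468 = $1,632.
Caregiver Credit: $44,200 is below the $312,300 cutoff, so the full $625 applies.
Total: $495 + $1,632 + $625 = $2,752.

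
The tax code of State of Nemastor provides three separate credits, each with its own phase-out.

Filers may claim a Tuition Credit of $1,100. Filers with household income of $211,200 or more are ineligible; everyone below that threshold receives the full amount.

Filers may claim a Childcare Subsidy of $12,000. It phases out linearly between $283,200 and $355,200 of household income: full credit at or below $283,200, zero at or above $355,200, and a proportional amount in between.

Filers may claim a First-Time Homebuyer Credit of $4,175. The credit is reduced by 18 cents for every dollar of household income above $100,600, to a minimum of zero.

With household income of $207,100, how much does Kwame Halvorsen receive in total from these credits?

$13,100

Tuition Credit: $207,100 is below the $211,200 cutoff, so the full $1,100 applies.
Childcare Subsidy: $207,100 is at or below the $283,200 threshold, so the full $12,000 applies.
First-Time Homebuyer Credit: 18% of the $106,500 excess over $100,600 is $19,170 ≥ base, so the credit is $0.
Total: $1,100 + $12,000 + $0 = $13,100.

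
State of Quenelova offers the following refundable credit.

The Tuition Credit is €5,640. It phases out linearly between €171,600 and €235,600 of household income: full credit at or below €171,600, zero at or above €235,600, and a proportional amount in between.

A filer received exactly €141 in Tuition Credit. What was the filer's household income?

€234,000

€141 is 141/5,640 of the full €5,640, so 5,499/5,640 of the €64,000 range has been used: income = €171,600 + €64,000 × 5,499/5,640 = €234,000.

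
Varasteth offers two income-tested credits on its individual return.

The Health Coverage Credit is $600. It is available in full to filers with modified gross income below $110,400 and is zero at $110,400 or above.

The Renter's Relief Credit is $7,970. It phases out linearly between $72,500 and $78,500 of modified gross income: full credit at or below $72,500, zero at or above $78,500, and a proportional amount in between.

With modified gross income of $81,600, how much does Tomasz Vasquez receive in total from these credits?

Health Coverage Credit: $81,600 is below the $110,400 cutoff, so the full $600 applies.
Renter's Relief Credit: $81,600 is at or above $78,500, so the credit is $0.
Total: $600 + $0 = $600.

$600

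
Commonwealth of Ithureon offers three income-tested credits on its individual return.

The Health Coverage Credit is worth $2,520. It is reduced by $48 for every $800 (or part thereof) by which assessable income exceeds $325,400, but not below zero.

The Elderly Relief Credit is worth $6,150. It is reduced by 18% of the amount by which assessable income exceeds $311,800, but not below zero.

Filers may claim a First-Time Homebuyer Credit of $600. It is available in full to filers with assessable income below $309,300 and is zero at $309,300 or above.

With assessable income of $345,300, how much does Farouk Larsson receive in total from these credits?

$1,440

Health Coverage Credit: income exceeds $325,400 by $19,900, which is 25 full-or-partial $800 increments; reduction = 25 × $48 = $1,200, leaving $1,320.
Elderly Relief Credit: 18% of the $33,500 excess over $311,800 is $6,030; credit = $6,150 − $6,030 = $120.
First-Time Homebuyer Credit: $345,300 meets or exceeds the $309,300 cutoff, so the credit is $0.
Total: $1,320 + $120 + $0 = $1,440.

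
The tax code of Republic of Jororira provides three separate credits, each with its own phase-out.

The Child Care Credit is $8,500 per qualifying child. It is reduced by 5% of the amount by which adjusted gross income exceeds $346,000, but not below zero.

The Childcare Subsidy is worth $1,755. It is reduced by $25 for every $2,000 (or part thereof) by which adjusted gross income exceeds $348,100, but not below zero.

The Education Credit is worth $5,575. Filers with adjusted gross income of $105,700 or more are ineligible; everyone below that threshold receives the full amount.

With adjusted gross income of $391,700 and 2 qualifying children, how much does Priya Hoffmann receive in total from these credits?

$15,920

Child Care Credit: base = 2 × $8,500 = $17,000. 5% of the $45,700 excess over $346,000 is $2,285; credit = $17,000 − $2,285 = $14,715.
Childcare Subsidy: income exceeds $348,100 by $43,600, which is 22 full-or-partial $2,000 increments; reduction = 22 × $25 = $550, leaving $1,205.
Education Credit: $391,700 meets or exceeds the $105,700 cutoff, so the credit is $0.
Total: $14,715 + $1,205 + $0 = $15,920.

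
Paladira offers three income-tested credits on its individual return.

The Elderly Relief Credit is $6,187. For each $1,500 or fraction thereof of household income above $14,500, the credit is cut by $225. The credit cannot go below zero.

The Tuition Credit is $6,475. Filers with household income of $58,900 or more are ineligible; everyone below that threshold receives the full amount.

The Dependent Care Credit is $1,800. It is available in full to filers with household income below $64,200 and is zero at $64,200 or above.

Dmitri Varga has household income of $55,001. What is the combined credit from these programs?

Elderly Relief Credit: income exceeds $14,500 by $40,501 → 28 increments × $225 = $6,300 ≥ base, so the credit is $0.
Tuition Credit: $55,001 is below the $58,900 cutoff, so the full $6,475 applies.
Dependent Care Credit: $55,001 is below the $64,200 cutoff, so the full $1,800 applies.
Total: $0 + $6,475 + $1,800 = $8,275.

$8,275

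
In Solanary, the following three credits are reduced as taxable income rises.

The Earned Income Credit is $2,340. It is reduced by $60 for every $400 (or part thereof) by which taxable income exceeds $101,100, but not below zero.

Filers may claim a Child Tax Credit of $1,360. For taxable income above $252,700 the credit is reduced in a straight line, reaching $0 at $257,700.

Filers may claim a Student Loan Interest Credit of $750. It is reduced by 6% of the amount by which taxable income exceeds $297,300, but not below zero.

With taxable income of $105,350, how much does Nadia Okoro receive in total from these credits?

Earned Income Credit: income exceeds $101,100 by $4,250, which is 11 full-or-partial $400 increments; reduction = 11 × $60 = $660, leaving $1,680.
Child Tax Credit: $105,350 is at or below the $252,700 threshold, so the full $1,360 applies.
Student Loan Interest Credit: $105,350 is at or below the $297,300 threshold, so the full $750 applies.
Total: $1,680 + $1,360 + $750 = $3,790.

$3,790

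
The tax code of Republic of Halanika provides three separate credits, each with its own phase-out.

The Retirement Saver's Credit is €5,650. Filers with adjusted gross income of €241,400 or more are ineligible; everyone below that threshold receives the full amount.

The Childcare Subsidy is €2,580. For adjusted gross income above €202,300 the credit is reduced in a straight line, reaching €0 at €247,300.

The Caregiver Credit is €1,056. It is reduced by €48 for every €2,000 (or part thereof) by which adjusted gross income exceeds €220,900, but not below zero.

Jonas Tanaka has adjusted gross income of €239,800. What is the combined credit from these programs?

Retirement Saver's Credit: €239,800 is below the €241,400 cutoff, so the full €5,650 applies.
Childcare Subsidy: €239,800 is €37,500 into a €45,000 phase-out range, leaving 7,500/45,000 of the credit: €2,580 × 7,500/45,000 = €430.
Caregiver Credit: income exceeds €220,900 by €18,900, which is 10 full-or-partial €2,000 increments; reduction = 10 × €48 = €480, leaving €576.
Total: €5,650 + €430 + €576 = €6,656.

€6,656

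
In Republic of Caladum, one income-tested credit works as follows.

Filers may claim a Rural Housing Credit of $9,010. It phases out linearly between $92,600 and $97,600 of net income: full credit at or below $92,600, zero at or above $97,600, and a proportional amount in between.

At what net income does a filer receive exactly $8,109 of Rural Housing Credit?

$8,109 is 8,109/9,010 of the full $9,010, so 901/9,010 of the $5,000 range has been used: income = $92,600 + $5,000 × 901/9,010 = $93,100.

$93,100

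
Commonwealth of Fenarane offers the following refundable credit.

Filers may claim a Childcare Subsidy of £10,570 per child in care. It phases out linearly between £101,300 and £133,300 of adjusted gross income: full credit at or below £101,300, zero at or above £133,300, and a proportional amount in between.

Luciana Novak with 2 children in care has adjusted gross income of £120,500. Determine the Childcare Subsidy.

Childcare Subsidy: base = 2 × £10,570 = £21,140. £120,500 is £19,200 into a £32,000 phase-out range, leaving 12,800/32,000 of the credit: £21,140 × 12,800/32,000 = £8,456.

£8,456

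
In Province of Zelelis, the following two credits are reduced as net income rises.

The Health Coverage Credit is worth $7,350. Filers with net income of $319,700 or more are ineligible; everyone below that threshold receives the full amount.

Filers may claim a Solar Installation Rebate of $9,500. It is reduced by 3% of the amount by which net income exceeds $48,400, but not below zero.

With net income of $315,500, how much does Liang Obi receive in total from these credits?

Health Coverage Credit: $315,500 is below the $319,700 cutoff, so the full $7,350 applies.
Solar Installation Rebate: 3% of the $267,100 excess over $48,400 is $8,013; credit = $9,500 − $8,013 = $1,487.
Total: $7,350 + $1,487 = $8,837.

$8,837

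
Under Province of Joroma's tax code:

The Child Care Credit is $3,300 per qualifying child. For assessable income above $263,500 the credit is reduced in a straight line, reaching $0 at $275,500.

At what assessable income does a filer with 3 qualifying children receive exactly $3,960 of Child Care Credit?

$270,700

Full credit = 3 × $3,300 = $9,900.
$3,960 is 3,960/9,900 of the full $9,900, so 5,940/9,900 of the $12,000 range has been used: income = $263,500 + $12,000 × 5,940/9,900 = $270,700.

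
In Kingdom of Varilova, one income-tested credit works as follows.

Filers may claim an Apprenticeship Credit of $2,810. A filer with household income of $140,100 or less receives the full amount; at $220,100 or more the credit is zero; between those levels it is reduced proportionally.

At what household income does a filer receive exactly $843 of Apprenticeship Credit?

$843 is 843/2,810 of the full $2,810, so 1,967/2,810 of the $80,000 range has been used: income = $140,100 + $80,000 × 1,967/2,810 = $196,100.

$196,100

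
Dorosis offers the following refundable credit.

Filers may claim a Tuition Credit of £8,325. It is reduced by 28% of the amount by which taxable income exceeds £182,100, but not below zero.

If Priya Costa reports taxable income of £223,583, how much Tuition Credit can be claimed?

Tuition Credit: 28% of the £41,483 excess over £182,100 is £11,615.24 ≥ base, so the credit is £0.

£0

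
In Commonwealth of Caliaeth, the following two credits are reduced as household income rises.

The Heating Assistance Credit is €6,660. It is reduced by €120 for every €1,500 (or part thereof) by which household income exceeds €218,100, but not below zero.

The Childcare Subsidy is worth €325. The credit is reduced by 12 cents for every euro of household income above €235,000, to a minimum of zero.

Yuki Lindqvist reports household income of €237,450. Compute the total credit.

Heating Assistance Credit: income exceeds €218,100 by €19,350, which is 13 full-or-partial €1,500 increments; reduction = 13 × €120 = €1,560, leaving €5,100.
Childcare Subsidy: 12% of the €2,450 excess over €235,000 is €294; credit = €325 − €294 = €31.
Total: €5,100 + €31 = €5,131.

€5,131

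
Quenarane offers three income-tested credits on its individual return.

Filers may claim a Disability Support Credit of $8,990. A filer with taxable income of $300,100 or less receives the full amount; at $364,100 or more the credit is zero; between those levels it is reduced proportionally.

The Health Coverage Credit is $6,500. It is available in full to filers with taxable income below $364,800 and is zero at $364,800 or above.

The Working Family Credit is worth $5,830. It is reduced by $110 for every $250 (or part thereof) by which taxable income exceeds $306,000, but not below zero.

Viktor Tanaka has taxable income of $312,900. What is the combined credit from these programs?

$16,442

Disability Support Credit: $312,900 is $12,800 into a $64,000 phase-out range, leaving 51,200/64,000 of the credit: $8,990 × 51,200/64,000 = $7,192.
Health Coverage Credit: $312,900 is below the $364,800 cutoff, so the full $6,500 applies.
Working Family Credit: income exceeds $306,000 by $6,900, which is 28 full-or-partial $250 increments; reduction = 28 × $110 = $3,080, leaving $2,750.
Total: $7,192 + $6,500 + $2,750 = $16,442.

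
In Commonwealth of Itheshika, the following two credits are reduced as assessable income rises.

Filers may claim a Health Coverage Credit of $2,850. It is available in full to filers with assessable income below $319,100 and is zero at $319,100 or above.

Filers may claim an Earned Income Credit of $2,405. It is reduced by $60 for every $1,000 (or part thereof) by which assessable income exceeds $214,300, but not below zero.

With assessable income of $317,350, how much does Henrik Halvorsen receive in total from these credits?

$2,850

Health Coverage Credit: $317,350 is below the $319,100 cutoff, so the full $2,850 applies.
Earned Income Credit: income exceeds $214,300 by $103,050 → 104 increments × $60 = $6,240 ≥ base, so the credit is $0.
Total: $2,850 + $0 = $2,850.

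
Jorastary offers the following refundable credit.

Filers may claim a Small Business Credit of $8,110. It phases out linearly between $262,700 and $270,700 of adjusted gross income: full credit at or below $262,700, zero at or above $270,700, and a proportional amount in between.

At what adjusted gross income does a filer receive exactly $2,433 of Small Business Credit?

$268,300

$2,433 is 2,433/8,110 of the full $8,110, so 5,677/8,110 of the $8,000 range has been used: income = $262,700 + $8,000 × 5,677/8,110 = $268,300.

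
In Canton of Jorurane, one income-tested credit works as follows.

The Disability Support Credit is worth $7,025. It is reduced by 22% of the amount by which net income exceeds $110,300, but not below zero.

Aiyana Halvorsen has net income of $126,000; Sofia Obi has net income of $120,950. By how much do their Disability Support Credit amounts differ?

$1,111

Aiyana ($126,000): Disability Support Credit: 22% of the $15,700 excess over $110,300 is $3,454; credit = $7,025 − $3,454 = $3,571.
Sofia ($120,950): Disability Support Credit: 22% of the $10,650 excess over $110,300 is $2,343; credit = $7,025 − $2,343 = $4,682.
Difference: |$3,571 − $4,682| = $1,111.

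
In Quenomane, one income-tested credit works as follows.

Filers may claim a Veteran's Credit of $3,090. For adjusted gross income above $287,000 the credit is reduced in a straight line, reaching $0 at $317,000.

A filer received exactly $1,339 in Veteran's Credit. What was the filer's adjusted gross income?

$304,000

$1,339 is 1,339/3,090 of the full $3,090, so 1,751/3,090 of the $30,000 range has been used: income = $287,000 + $30,000 × 1,751/3,090 = $304,000.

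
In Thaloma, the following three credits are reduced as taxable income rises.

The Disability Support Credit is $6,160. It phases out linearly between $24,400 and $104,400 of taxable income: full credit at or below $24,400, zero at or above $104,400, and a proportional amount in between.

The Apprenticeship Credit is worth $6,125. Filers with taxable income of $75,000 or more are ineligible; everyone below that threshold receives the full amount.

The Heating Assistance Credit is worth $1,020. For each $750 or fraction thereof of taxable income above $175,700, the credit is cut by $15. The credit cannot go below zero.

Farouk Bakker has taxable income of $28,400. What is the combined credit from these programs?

$12,997

Disability Support Credit: $28,400 is $4,000 into a $80,000 phase-out range, leaving 76,000/80,000 of the credit: $6,160 × 76,000/80,000 = $5,852.
Apprenticeship Credit: $28,400 is below the $75,000 cutoff, so the full $6,125 applies.
Heating Assistance Credit: $28,400 is at or below the $175,700 threshold, so the full $1,020 applies.
Total: $5,852 + $6,125 + $1,020 = $12,997.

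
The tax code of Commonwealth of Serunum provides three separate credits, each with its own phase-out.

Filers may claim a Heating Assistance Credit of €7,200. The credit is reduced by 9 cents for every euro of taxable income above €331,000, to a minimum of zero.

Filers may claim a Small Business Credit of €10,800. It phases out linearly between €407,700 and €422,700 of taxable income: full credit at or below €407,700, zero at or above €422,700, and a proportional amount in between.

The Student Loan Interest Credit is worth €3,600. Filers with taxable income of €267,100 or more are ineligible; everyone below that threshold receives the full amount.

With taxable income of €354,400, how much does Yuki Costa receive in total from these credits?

€15,894

Heating Assistance Credit: 9% of the €23,400 excess over €331,000 is €2,106; credit = €7,200 − €2,106 = €5,094.
Small Business Credit: €354,400 is at or below the €407,700 threshold, so the full €10,800 applies.
Student Loan Interest Credit: €354,400 meets or exceeds the €267,100 cutoff, so the credit is €0.
Total: €5,094 + €10,800 + €0 = €15,894.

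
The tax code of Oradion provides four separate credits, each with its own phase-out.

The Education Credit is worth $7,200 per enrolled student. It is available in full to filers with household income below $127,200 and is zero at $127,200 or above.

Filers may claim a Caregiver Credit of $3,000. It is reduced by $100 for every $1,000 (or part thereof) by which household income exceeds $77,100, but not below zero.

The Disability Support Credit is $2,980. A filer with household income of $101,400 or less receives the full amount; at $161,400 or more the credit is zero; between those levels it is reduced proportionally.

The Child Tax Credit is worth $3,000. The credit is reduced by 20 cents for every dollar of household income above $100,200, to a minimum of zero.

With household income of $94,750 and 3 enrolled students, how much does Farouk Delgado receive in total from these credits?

Education Credit: base = 3 × $7,200 = $21,600. $94,750 is below the $127,200 cutoff, so the full $21,600 applies.
Caregiver Credit: income exceeds $77,100 by $17,650, which is 18 full-or-partial $1,000 increments; reduction = 18 × $100 = $1,800, leaving $1,200.
Disability Support Credit: $94,750 is at or below the $101,400 threshold, so the full $2,980 applies.
Child Tax Credit: $94,750 is at or below the $100,200 threshold, so the full $3,000 applies.
Total: $21,600 + $1,200 + $2,980 + $3,000 = $28,780.

$28,780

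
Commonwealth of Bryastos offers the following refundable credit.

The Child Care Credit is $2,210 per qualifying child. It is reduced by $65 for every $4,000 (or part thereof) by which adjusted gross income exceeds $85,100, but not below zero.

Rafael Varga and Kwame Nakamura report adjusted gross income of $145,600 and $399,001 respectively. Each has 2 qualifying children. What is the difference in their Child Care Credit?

Rafael ($145,600): Child Care Credit: base = 2 × $2,210 = $4,420. income exceeds $85,100 by $60,500, which is 16 full-or-partial $4,000 increments; reduction = 16 × $65 = $1,040, leaving $3,380.
Kwame ($399,001): Child Care Credit: base = 2 × $2,210 = $4,420. income exceeds $85,100 by $313,901 → 79 increments × $65 = $5,135 ≥ base, so the credit is $0.
Difference: |$3,380 − $0| = $3,380.

$3,380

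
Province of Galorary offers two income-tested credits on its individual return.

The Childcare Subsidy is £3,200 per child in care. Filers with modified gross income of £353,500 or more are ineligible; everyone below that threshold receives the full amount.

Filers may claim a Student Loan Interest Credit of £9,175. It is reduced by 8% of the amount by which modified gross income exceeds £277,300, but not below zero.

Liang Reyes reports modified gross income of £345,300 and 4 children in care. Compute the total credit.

Childcare Subsidy: base = 4 × £3,200 = £12,800. £345,300 is below the £353,500 cutoff, so the full £12,800 applies.
Student Loan Interest Credit: 8% of the £68,000 excess over £277,300 is £5,440; credit = £9,175 − £5,440 = £3,735.
Total: £12,800 + £3,735 = £16,535.

£16,535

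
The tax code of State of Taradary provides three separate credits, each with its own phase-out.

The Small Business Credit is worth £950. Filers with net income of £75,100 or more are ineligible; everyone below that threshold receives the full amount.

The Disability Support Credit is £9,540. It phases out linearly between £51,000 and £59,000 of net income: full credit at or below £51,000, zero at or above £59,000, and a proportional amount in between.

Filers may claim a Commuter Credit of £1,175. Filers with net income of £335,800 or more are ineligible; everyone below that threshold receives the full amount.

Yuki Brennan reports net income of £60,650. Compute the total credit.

£2,125

Small Business Credit: £60,650 is below the £75,100 cutoff, so the full £950 applies.
Disability Support Credit: £60,650 is at or above £59,000, so the credit is £0.
Commuter Credit: £60,650 is below the £335,800 cutoff, so the full £1,175 applies.
Total: £950 + £0 + £1,175 = £2,125.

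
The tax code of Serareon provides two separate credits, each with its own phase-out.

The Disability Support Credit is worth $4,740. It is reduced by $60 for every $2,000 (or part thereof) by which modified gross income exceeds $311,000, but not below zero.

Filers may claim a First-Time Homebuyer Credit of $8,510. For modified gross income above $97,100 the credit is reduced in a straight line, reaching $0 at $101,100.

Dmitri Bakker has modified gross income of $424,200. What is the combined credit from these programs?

$1,320

Disability Support Credit: income exceeds $311,000 by $113,200, which is 57 full-or-partial $2,000 increments; reduction = 57 × $60 = $3,420, leaving $1,320.
First-Time Homebuyer Credit: $424,200 is at or above $101,100, so the credit is $0.
Total: $1,320 + $0 = $1,320.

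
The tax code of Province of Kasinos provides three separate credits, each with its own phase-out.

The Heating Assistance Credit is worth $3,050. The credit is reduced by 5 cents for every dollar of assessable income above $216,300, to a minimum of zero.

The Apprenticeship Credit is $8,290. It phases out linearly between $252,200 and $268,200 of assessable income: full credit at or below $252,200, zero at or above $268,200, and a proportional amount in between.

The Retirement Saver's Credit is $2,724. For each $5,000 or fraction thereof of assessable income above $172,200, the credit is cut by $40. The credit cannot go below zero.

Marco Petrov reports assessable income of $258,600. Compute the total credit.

$7,913

Heating Assistance Credit: 5% of the $42,300 excess over $216,300 is $2,115; credit = $3,050 − $2,115 = $935.
Apprenticeship Credit: $258,600 is $6,400 into a $16,000 phase-out range, leaving 9,600/16,000 of the credit: $8,290 × 9,600/16,000 = $4,974.
Retirement Saver's Credit: income exceeds $172,200 by $86,400, which is 18 full-or-partial $5,000 increments; reduction = 18 × $40 = $720, leaving $2,004.
Total: $935 + $4,974 + $2,004 = $7,913.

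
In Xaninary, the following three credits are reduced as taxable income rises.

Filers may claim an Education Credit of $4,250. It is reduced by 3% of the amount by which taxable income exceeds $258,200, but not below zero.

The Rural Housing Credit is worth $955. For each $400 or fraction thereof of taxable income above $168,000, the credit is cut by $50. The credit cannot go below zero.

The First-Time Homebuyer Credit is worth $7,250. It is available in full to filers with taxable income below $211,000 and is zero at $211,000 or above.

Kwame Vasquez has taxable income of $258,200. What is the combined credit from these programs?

$4,250

Education Credit: $258,200 is at or below the $258,200 threshold, so the full $4,250 applies.
Rural Housing Credit: income exceeds $168,000 by $90,200 → 226 increments × $50 = $11,300 ≥ base, so the credit is $0.
First-Time Homebuyer Credit: $258,200 meets or exceeds the $211,000 cutoff, so the credit is $0.
Total: $4,250 + $0 + $0 = $4,250.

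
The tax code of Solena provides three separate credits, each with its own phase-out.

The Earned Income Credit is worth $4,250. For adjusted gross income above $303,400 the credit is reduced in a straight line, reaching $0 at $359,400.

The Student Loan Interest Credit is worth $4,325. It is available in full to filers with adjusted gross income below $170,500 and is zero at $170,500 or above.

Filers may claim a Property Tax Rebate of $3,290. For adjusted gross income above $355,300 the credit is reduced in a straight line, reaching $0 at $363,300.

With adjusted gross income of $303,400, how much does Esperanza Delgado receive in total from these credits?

$7,540

Earned Income Credit: $303,400 is at or below the $303,400 threshold, so the full $4,250 applies.
Student Loan Interest Credit: $303,400 meets or exceeds the $170,500 cutoff, so the credit is $0.
Property Tax Rebate: $303,400 is at or below the $355,300 threshold, so the full $3,290 applies.
Total: $4,250 + $0 + $3,290 = $7,540.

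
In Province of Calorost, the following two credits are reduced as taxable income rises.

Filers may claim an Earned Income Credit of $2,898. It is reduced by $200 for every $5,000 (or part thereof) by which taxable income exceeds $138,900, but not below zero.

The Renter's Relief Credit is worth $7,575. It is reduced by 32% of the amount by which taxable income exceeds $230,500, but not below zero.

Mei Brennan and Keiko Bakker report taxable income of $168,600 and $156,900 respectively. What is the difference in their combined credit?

$400

Mei ($168,600): Earned Income Credit: income exceeds $138,900 by $29,700, which is 6 full-or-partial $5,000 increments; reduction = 6 × $200 = $1,200, leaving $1,698. Renter's Relief Credit: $168,600 is at or below the $230,500 threshold, so the full $7,575 applies. total $1,698 + $7,575 = $9,273
Keiko ($156,900): Earned Income Credit: income exceeds $138,900 by $18,000, which is 4 full-or-partial $5,000 increments; reduction = 4 × $200 = $800, leaving $2,098. Renter's Relief Credit: $156,900 is at or below the $230,500 threshold, so the full $7,575 applies. total $2,098 + $7,575 = $9,673
Difference: |$9,273 − $9,673| = $400.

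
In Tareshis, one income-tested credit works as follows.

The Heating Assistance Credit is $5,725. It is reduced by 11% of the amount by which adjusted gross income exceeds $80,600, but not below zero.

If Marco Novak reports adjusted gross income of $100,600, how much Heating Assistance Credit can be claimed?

Heating Assistance Credit: 11% of the $20,000 excess over $80,600 is $2,200; credit = $5,725 − $2,200 = $3,525.

$3,525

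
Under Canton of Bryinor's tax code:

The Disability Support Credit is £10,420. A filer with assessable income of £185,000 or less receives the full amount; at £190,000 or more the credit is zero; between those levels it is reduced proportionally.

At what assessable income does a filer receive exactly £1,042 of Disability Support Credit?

£189,500

£1,042 is 1,042/10,420 of the full £10,420, so 9,378/10,420 of the £5,000 range has been used: income = £185,000 + £5,000 × 9,378/10,420 = £189,500.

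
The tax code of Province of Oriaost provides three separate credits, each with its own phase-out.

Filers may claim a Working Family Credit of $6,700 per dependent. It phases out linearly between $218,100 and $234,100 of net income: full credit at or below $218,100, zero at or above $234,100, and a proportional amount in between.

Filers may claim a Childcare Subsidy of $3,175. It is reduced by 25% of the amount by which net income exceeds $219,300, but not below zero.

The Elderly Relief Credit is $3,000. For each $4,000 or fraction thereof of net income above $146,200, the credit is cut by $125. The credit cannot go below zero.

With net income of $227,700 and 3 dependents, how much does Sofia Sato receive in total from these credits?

Working Family Credit: base = 3 × $6,700 = $20,100. $227,700 is $9,600 into a $16,000 phase-out range, leaving 6,400/16,000 of the credit: $20,100 × 6,400/16,000 = $8,040.
Childcare Subsidy: 25% of the $8,400 excess over $219,300 is $2,100; credit = $3,175 − $2,100 = $1,075.
Elderly Relief Credit: income exceeds $146,200 by $81,500, which is 21 full-or-partial $4,000 increments; reduction = 21 × $125 = $2,625, leaving $375.
Total: $8,040 + $1,075 + $375 = $9,490.

$9,490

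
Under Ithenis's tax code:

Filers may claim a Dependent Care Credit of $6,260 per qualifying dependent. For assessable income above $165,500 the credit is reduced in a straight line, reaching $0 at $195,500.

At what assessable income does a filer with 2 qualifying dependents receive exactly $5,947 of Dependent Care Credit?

Full credit = 2 × $6,260 = $12,520.
$5,947 is 5,947/12,520 of the full $12,520, so 6,573/12,520 of the $30,000 range has been used: income = $165,500 + $30,000 × 6,573/12,520 = $181,250.

$181,250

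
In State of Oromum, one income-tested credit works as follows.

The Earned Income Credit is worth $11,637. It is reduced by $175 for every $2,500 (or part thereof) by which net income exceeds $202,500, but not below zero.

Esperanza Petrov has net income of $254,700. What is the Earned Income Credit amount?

Earned Income Credit: income exceeds $202,500 by $52,200, which is 21 full-or-partial $2,500 increments; reduction = 21 × $175 = $3,675, leaving $7,962.

$7,962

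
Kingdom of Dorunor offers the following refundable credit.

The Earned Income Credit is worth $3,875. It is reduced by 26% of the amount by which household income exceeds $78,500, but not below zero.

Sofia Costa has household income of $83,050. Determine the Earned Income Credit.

$2,692

Earned Income Credit: 26% of the $4,550 excess over $78,500 is $1,183; credit = $3,875 − $1,183 = $2,692.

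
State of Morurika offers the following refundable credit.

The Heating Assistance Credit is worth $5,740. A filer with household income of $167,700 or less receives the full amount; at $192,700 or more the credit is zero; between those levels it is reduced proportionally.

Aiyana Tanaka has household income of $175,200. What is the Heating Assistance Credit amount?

$4,018

Heating Assistance Credit: $175,200 is $7,500 into a $25,000 phase-out range, leaving 17,500/25,000 of the credit: $5,740 × 17,500/25,000 = $4,018.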